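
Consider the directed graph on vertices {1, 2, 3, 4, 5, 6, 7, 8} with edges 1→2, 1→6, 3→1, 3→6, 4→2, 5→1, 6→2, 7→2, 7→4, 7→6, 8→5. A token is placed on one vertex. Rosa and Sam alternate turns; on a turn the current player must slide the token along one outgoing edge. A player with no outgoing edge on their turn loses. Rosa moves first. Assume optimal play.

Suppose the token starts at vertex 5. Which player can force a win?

Classify positions by backward induction: terminal positions (no move available) are L. From any other position, the mover wins iff some move reaches an L.
Every edge goes from a vertex to one that appears earlier in the order 2, 6, 4, 7, 1, 5, 3, 8, so processing vertices in that order labels each vertex after all of its successors.
2: no outgoing edge → L
6: reaches L-position 2 → W
4: reaches L-position 2 → W
7: reaches L-position 2 → W
1: reaches L-position 2 → W
5: only reaches 1(W), which is W → L
3: only reaches 1(W), 6(W), all W → L
8: reaches L-position 5 → W
The starting position 5 is L: whatever Rosa does, the opponent receives a W position.

Sam wins.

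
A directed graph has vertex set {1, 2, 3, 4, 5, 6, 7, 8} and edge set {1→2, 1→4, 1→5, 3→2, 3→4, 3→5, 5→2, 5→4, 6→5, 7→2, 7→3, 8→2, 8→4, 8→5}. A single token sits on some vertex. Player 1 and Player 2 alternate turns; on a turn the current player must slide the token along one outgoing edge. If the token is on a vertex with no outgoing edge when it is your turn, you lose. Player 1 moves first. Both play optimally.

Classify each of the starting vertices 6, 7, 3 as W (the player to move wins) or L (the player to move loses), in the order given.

Compute win/loss labels from the base case upward. A position with no move is L. Any other position is W if it can reach an L in one move, else L.
Every edge goes from a vertex to one that appears earlier in the order 4, 2, 5, 3, 8, 7, 1, 6, so processing vertices in that order labels each vertex after all of its successors.
4: no outgoing edge → L
2: no outgoing edge → L
5: →2(L), so W
3: →2(L), so W
8: →2(L), so W
7: →2(L), so W
1: →2(L), so W
6: →5(W) only, which is W, so L

6: L, 7: W, 3: W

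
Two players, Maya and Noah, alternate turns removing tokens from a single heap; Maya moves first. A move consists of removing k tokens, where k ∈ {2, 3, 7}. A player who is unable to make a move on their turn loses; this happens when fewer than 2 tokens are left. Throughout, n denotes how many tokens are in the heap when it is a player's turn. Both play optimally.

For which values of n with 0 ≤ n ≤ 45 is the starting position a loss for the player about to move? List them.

Compute win/loss labels from the base case upward. A position with no move is L. Any other position is W if it can reach an L in one move, else L.
n=0: no move → L
n=1: no move → L
n=2: →0(L), so W
n=3: →1(L), so W
n=4: →1(L), so W
n=5: →3(W), 2(W) — all W, so L
n=6: →4(W), 3(W) — all W, so L
n=7: →5(L), so W
n=8: →6(L), so W
n=9: →6(L), so W
n=10: →8(W), 7(W), 3(W) — all W, so L
n=11: →9(W), 8(W), 4(W) — all W, so L
n=12: →10(L), so W
n=13: →11(L), so W
n=14: →11(L), so W
n=15: →13(W), 12(W), 8(W) — all W, so L
n=16: →14(W), 13(W), 9(W) — all W, so L
n=17: →15(L), so W
n=18: →16(L), so W
n=19: →16(L), so W
n=20: →18(W), 17(W), 13(W) — all W, so L
n=21: →19(W), 18(W), 14(W) — all W, so L
n=22: →20(L), so W
n=23: →21(L), so W
n=24: →21(L), so W
n=25: →23(W), 22(W), 18(W) — all W, so L
n=26: →24(W), 23(W), 19(W) — all W, so L
n=27: →25(L), so W
n=28: →26(L), so W
n=29: →26(L), so W
n=30: →28(W), 27(W), 23(W) — all W, so L
n=31: →29(W), 28(W), 24(W) — all W, so L
n=32: →30(L), so W
n=33: →31(L), so W
n=34: →31(L), so W
n=35: →33(W), 32(W), 28(W) — all W, so L
n=36: →34(W), 33(W), 29(W) — all W, so L
n=37: →35(L), so W
n=38: →36(L), so W
n=39: →36(L), so W
n=40: →38(W), 37(W), 33(W) — all W, so L
n=41: →39(W), 38(W), 34(W) — all W, so L
n=42: →40(L), so W
n=43: →41(L), so W
n=44: →41(L), so W
n=45: →43(W), 42(W), 38(W) — all W, so L
The losing starting values of n are exactly the entries labelled L in this table (19 of them).

0, 1, 5, 6, 10, 11, 15, 16, 20, 21, 25, 26, 30, 31, 35, 36, 40, 41, 45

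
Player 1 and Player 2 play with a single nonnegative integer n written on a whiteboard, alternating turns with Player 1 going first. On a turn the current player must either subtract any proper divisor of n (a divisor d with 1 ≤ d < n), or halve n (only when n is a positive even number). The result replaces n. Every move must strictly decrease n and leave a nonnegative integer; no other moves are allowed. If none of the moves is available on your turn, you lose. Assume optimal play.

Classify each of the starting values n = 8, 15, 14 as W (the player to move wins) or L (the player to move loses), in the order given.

Positions with no move are L. A position that does have a move is losing for the player to move precisely when every available move leads to a winning position for the opponent. Fill in the labels:
n=0: no move → L
n=1: no move → L
n=2: →1(L), so W
n=3: →2(W) only, which is W, so L
n=4: →3(L), so W
n=5: →4(W) only, which is W, so L
n=6: →3(L), so W
n=7: →6(W) only, which is W, so L
n=8: →7(L), so W
n=9: →6(W), 8(W) — all W, so L
n=10: →5(L), so W
n=11: →10(W) only, which is W, so L
n=12: →9(L), so W
n=13: →12(W) only, which is W, so L
n=14: →7(L), so W
n=15: →10(W), 12(W), 14(W) — all W, so L

8: W, 15: L, 14: W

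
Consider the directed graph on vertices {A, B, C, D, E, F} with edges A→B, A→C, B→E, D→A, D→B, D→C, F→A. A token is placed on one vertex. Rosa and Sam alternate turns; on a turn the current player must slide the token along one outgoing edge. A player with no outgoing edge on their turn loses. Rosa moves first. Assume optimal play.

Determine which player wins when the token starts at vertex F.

Label each position W (a win for the player to move) or L (a loss). A position with no legal move is L; any other position is W exactly when some move reaches an L, and L when every move reaches a W.
Every edge goes from a vertex to one that appears earlier in the order E, C, B, A, F, D, so processing vertices in that order labels each vertex after all of its successors.
E: no outgoing edge → L
C: no outgoing edge → L
B: →E(L), so W
A: →C(L), so W
F: →A(W) only, which is W, so L
D: →C(L), so W
The starting position F is L: whatever Rosa does, the opponent receives a W position.

Sam wins.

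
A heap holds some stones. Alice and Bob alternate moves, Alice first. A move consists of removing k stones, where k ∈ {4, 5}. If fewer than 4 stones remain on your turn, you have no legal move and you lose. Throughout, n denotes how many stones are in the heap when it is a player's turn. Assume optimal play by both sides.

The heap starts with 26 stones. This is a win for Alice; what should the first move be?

Use the standard recursion: the mover loses at a terminal position; elsewhere, the mover wins exactly when some move hands the opponent an L position.
n=0: no move → L
n=1: no move → L
n=2: no move → L
n=3: no move → L
n=4: reaches L-position 0 → W
n=5: reaches L-position 1 → W
n=6: reaches L-position 2 → W
n=7: reaches L-position 3 → W
n=8: reaches L-position 3 → W
n=9: only reaches 5(W), 4(W), all W → L
n=10: only reaches 6(W), 5(W), all W → L
n=11: only reaches 7(W), 6(W), all W → L
n=12: only reaches 8(W), 7(W), all W → L
n=13: reaches L-position 9 → W
n=14: reaches L-position 10 → W
n=15: reaches L-position 11 → W
n=16: reaches L-position 12 → W
n=17: reaches L-position 12 → W
n=18: only reaches 14(W), 13(W), all W → L
n=19: only reaches 15(W), 14(W), all W → L
n=20: only reaches 16(W), 15(W), all W → L
n=21: only reaches 17(W), 16(W), all W → L
n=22: reaches L-position 18 → W
n=23: reaches L-position 19 → W
n=24: reaches L-position 20 → W
n=25: reaches L-position 21 → W
n=26: reaches L-position 21 → W
From 26, the L positions reachable in one move are: 21.

Remove 5, leaving 21.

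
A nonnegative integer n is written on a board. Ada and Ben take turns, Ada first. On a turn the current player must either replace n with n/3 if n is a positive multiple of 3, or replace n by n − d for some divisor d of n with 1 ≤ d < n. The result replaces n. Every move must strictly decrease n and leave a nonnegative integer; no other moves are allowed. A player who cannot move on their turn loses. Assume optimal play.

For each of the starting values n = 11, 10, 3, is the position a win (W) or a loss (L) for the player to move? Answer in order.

11: L, 10: W, 3: W

Build the W/L table. Terminal = L. A non-terminal position is W if it has a move to some L; otherwise it is L.
n=0: no move → L
n=1: no move → L
n=2: W (go to 1, an L position)
n=3: W (go to 1, an L position)
n=4: L (options 2(W), 3(W) are all W)
n=5: W (go to 4, an L position)
n=6: W (go to 4, an L position)
n=7: L (sole option 6(W) is W)
n=8: W (go to 4, an L position)
n=9: L (options 3(W), 6(W), 8(W) are all W)
n=10: W (go to 9, an L position)
n=11: L (sole option 10(W) is W)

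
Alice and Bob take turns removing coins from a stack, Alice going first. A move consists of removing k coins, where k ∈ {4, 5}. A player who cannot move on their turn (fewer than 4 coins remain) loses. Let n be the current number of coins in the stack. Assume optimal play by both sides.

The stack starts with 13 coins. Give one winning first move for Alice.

Use the standard recursion: the mover loses at a terminal position; elsewhere, the mover wins exactly when some move hands the opponent an L position.
n=0: no move → L
n=1: no move → L
n=2: no move → L
n=3: no move → L
n=4: reaches L-position 0 → W
n=5: reaches L-position 1 → W
n=6: reaches L-position 2 → W
n=7: reaches L-position 3 → W
n=8: reaches L-position 3 → W
n=9: only reaches 5(W), 4(W), all W → L
n=10: only reaches 6(W), 5(W), all W → L
n=11: only reaches 7(W), 6(W), all W → L
n=12: only reaches 8(W), 7(W), all W → L
n=13: reaches L-position 9 → W
From 13, the L positions reachable in one move are: 9.

Remove 4, leaving 9.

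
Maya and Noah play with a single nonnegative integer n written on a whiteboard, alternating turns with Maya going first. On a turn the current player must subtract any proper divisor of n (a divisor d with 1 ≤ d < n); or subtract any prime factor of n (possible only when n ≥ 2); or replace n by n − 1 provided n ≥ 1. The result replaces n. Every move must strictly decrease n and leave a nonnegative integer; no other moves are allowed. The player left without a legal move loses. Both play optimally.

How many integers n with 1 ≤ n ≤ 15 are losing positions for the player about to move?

3

Positions with no move are L. A position that does have a move is losing for the player to move precisely when every available move leads to a winning position for the opponent. Fill in the labels:
n=0: no move → L
n=1: reaches L-position 0 → W
n=2: reaches L-position 0 → W
n=3: reaches L-position 0 → W
n=4: only reaches 2(W), 3(W), all W → L
n=5: reaches L-position 0 → W
n=6: reaches L-position 4 → W
n=7: reaches L-position 0 → W
n=8: reaches L-position 4 → W
n=9: only reaches 6(W), 8(W), all W → L
n=10: reaches L-position 9 → W
n=11: reaches L-position 0 → W
n=12: reaches L-position 9 → W
n=13: reaches L-position 0 → W
n=14: only reaches 7(W), 12(W), 13(W), all W → L
n=15: reaches L-position 14 → W
L entries with 1 ≤ n ≤ 15 (n=0 is outside the asked range and is not counted): n = 4, 9, 14; that makes 3.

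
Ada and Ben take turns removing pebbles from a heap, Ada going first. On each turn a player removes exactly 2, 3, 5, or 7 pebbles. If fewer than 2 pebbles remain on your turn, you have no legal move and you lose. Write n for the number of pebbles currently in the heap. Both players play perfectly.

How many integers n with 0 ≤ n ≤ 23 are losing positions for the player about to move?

6

Compute win/loss labels from the base case upward. A position with no move is L. Any other position is W if it can reach an L in one move, else L.
n=0: no move → L
n=1: no move → L
n=2: reaches L-position 0 → W
n=3: reaches L-position 1 → W
n=4: reaches L-position 1 → W
n=5: reaches L-position 0 → W
n=6: reaches L-position 1 → W
n=7: reaches L-position 0 → W
n=8: reaches L-position 1 → W
n=9: only reaches 7(W), 6(W), 4(W), 2(W), all W → L
n=10: only reaches 8(W), 7(W), 5(W), 3(W), all W → L
n=11: reaches L-position 9 → W
n=12: reaches L-position 10 → W
n=13: reaches L-position 10 → W
n=14: reaches L-position 9 → W
n=15: reaches L-position 10 → W
n=16: reaches L-position 9 → W
n=17: reaches L-position 10 → W
n=18: only reaches 16(W), 15(W), 13(W), 11(W), all W → L
n=19: only reaches 17(W), 16(W), 14(W), 12(W), all W → L
n=20: reaches L-position 18 → W
n=21: reaches L-position 19 → W
n=22: reaches L-position 19 → W
n=23: reaches L-position 18 → W
L entries with 0 ≤ n ≤ 23: n = 0, 1, 9, 10, 18, 19; that makes 6.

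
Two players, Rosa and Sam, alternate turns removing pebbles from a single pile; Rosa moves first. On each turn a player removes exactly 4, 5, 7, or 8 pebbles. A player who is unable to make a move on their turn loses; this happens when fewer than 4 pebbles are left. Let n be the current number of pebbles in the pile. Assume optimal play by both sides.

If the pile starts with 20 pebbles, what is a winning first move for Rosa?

Classify positions by backward induction: terminal positions (no move available) are L. From any other position, the mover wins iff some move reaches an L.
n=0: no move → L
n=1: no move → L
n=2: no move → L
n=3: no move → L
n=4: →0(L), so W
n=5: →1(L), so W
n=6: →2(L), so W
n=7: →3(L), so W
n=8: →3(L), so W
n=9: →2(L), so W
n=10: →3(L), so W
n=11: →3(L), so W
n=12: →8(W), 7(W), 5(W), 4(W) — all W, so L
n=13: →9(W), 8(W), 6(W), 5(W) — all W, so L
n=14: →10(W), 9(W), 7(W), 6(W) — all W, so L
n=15: →11(W), 10(W), 8(W), 7(W) — all W, so L
n=16: →12(L), so W
n=17: →13(L), so W
n=18: →14(L), so W
n=19: →15(L), so W
n=20: →15(L), so W
From 20, the L positions reachable in one move are: 15, 13, 12. Any move reaching one of these is winning.

Remove 5, leaving 15.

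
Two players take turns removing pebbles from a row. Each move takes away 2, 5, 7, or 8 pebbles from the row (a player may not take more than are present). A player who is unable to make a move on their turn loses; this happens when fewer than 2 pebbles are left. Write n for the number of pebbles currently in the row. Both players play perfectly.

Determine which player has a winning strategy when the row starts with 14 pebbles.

The second player wins.

Label each position W (a win for the player to move) or L (a loss). A position with no legal move is L; any other position is W exactly when some move reaches an L, and L when every move reaches a W.
n=0: no move → L
n=1: no move → L
n=2: can move to 0, which is L ⇒ W
n=3: can move to 1, which is L ⇒ W
n=4: the only move is to 2(W), a W ⇒ L
n=5: can move to 0, which is L ⇒ W
n=6: can move to 4, which is L ⇒ W
n=7: can move to 0, which is L ⇒ W
n=8: can move to 1, which is L ⇒ W
n=9: can move to 4, which is L ⇒ W
n=10: moves to 8(W), 5(W), 3(W), 2(W); every one is W ⇒ L
n=11: can move to 4, which is L ⇒ W
n=12: can move to 10, which is L ⇒ W
n=13: moves to 11(W), 8(W), 6(W), 5(W); every one is W ⇒ L
n=14: moves to 12(W), 9(W), 7(W), 6(W); every one is W ⇒ L
The starting position 14 is L: whatever the player to move does, the opponent receives a W position.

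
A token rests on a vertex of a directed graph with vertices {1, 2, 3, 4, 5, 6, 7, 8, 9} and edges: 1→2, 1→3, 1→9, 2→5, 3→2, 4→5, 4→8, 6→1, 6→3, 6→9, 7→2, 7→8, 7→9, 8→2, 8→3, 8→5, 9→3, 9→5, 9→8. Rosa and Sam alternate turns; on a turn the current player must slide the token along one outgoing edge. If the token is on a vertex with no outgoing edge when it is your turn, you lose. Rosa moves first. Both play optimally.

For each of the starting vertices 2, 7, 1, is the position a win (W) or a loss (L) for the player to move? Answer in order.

2: W, 7: L, 1: W

Positions with no move are L. A position that does have a move is losing for the player to move precisely when every available move leads to a winning position for the opponent. Fill in the labels:
Every edge goes from a vertex to one that appears earlier in the order 5, 2, 3, 8, 9, 7, 1, 6, 4, so processing vertices in that order labels each vertex after all of its successors.
5: no outgoing edge → L
2: W (go to 5, an L position)
3: L (sole option 2(W) is W)
8: W (go to 3, an L position)
9: W (go to 3, an L position)
7: L (options 9(W), 8(W), 2(W) are all W)
1: W (go to 3, an L position)
6: W (go to 3, an L position)
4: W (go to 5, an L position)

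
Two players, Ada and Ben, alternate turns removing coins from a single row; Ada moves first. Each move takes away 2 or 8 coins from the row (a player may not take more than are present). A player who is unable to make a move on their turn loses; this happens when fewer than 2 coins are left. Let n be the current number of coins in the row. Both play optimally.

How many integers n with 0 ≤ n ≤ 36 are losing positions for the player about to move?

Work bottom-up. With no move the player to move loses. Otherwise the position is W if at least one move leads to an L position for the opponent, and L if every move leads to a W.
n=0: no move → L
n=1: no move → L
n=2: →0(L), so W
n=3: →1(L), so W
n=4: →2(W) only, which is W, so L
n=5: →3(W) only, which is W, so L
n=6: →4(L), so W
n=7: →5(L), so W
n=8: →0(L), so W
n=9: →1(L), so W
n=10: →8(W), 2(W) — all W, so L
n=11: →9(W), 3(W) — all W, so L
n=12: →10(L), so W
n=13: →11(L), so W
n=14: →12(W), 6(W) — all W, so L
n=15: →13(W), 7(W) — all W, so L
n=16: →14(L), so W
n=17: →15(L), so W
n=18: →10(L), so W
n=19: →11(L), so W
n=20: →18(W), 12(W) — all W, so L
n=21: →19(W), 13(W) — all W, so L
n=22: →20(L), so W
n=23: →21(L), so W
n=24: →22(W), 16(W) — all W, so L
n=25: →23(W), 17(W) — all W, so L
n=26: →24(L), so W
n=27: →25(L), so W
n=28: →20(L), so W
n=29: →21(L), so W
n=30: →28(W), 22(W) — all W, so L
n=31: →29(W), 23(W) — all W, so L
n=32: →30(L), so W
n=33: →31(L), so W
n=34: →32(W), 26(W) — all W, so L
n=35: →33(W), 27(W) — all W, so L
n=36: →34(L), so W
L entries with 0 ≤ n ≤ 36: n = 0, 1, 4, 5, 10, 11, 14, 15, 20, 21, 24, 25, 30, 31, 34, 35; that makes 16.

16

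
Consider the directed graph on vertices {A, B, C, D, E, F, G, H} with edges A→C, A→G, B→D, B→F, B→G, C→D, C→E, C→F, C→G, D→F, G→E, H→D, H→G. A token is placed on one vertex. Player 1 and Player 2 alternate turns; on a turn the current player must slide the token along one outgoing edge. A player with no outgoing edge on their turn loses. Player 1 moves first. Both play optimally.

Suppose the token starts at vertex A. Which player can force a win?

Classify positions by backward induction: terminal positions (no move available) are L. From any other position, the mover wins iff some move reaches an L.
Every edge goes from a vertex to one that appears earlier in the order E, F, G, D, B, C, H, A, so processing vertices in that order labels each vertex after all of its successors.
E: no outgoing edge → L
F: no outgoing edge → L
G: can move to E, which is L ⇒ W
D: can move to F, which is L ⇒ W
B: can move to F, which is L ⇒ W
C: can move to F, which is L ⇒ W
H: moves to D(W), G(W); every one is W ⇒ L
A: moves to C(W), G(W); every one is W ⇒ L
The starting position A is L: whatever Player 1 does, the opponent receives a W position.

Player 2 wins.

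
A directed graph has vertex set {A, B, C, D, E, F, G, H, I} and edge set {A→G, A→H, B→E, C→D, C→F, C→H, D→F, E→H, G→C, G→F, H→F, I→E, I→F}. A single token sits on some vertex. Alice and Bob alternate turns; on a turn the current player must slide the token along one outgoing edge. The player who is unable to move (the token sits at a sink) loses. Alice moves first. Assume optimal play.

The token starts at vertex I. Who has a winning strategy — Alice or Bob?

Alice wins.

Build the W/L table. Terminal = L. A non-terminal position is W if it has a move to some L; otherwise it is L.
Every edge goes from a vertex to one that appears earlier in the order F, D, H, C, E, B, I, G, A, so processing vertices in that order labels each vertex after all of its successors.
F: no outgoing edge → L
D: →F(L), so W
H: →F(L), so W
C: →F(L), so W
E: →H(W) only, which is W, so L
B: →E(L), so W
I: →E(L), so W
G: →F(L), so W
A: →G(W), H(W) — all W, so L
The starting position I is W: Alice should move to E, handing over an L position.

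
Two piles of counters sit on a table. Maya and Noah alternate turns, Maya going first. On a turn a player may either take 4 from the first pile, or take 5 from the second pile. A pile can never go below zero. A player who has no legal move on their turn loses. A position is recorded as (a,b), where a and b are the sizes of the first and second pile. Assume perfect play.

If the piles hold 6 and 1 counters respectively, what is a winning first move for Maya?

Work bottom-up. With no move the player to move loses. Otherwise the position is W if at least one move leads to an L position for the opponent, and L if every move leads to a W.
No move ever increases a pile, so every position that can arise here has a ≤ 6 and b ≤ 1; it is enough to label the cells with 0 ≤ a ≤ 6 and 0 ≤ b ≤ 1.
Every move lowers a or b (never raises either), so fill the grid row by row in increasing a, and left to right within a row: each cell's successors are then already labelled.
      b=0  b=1
a=0:    L    L
a=1:    L    L
a=2:    L    L
a=3:    L    L
a=4:    W    W
a=5:    W    W
a=6:    W    W
Cells with no legal move (terminal, hence L): (0,0), (0,1), (1,0), (1,1), (2,0), (2,1), (3,0), (3,1).
Every other cell has at least one move into one of the L cells above, so it is W.
From (6,1), the L positions reachable in one move are: (2,1).

Move to (2,1).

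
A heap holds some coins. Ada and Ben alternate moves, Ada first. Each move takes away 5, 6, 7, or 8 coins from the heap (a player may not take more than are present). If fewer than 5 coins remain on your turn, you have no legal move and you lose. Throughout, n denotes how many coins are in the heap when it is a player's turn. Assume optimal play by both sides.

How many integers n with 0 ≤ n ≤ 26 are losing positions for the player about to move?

11

Compute win/loss labels from the base case upward. A position with no move is L. Any other position is W if it can reach an L in one move, else L.
n=0: no move → L
n=1: no move → L
n=2: no move → L
n=3: no move → L
n=4: no move → L
n=5: reaches L-position 0 → W
n=6: reaches L-position 1 → W
n=7: reaches L-position 2 → W
n=8: reaches L-position 3 → W
n=9: reaches L-position 4 → W
n=10: reaches L-position 4 → W
n=11: reaches L-position 4 → W
n=12: reaches L-position 4 → W
n=13: only reaches 8(W), 7(W), 6(W), 5(W), all W → L
n=14: only reaches 9(W), 8(W), 7(W), 6(W), all W → L
n=15: only reaches 10(W), 9(W), 8(W), 7(W), all W → L
n=16: only reaches 11(W), 10(W), 9(W), 8(W), all W → L
n=17: only reaches 12(W), 11(W), 10(W), 9(W), all W → L
n=18: reaches L-position 13 → W
n=19: reaches L-position 14 → W
n=20: reaches L-position 15 → W
n=21: reaches L-position 16 → W
n=22: reaches L-position 17 → W
n=23: reaches L-position 17 → W
n=24: reaches L-position 17 → W
n=25: reaches L-position 17 → W
n=26: only reaches 21(W), 20(W), 19(W), 18(W), all W → L
L entries with 0 ≤ n ≤ 26: n = 0, 1, 2, 3, 4, 13, 14, 15, 16, 17, 26; that makes 11.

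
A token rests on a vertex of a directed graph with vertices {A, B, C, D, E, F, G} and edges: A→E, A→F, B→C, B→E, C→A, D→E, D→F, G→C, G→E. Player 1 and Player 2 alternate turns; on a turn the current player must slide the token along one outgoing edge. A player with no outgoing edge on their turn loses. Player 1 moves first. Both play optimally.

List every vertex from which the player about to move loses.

C, E, F

Positions with no move are L. A position that does have a move is losing for the player to move precisely when every available move leads to a winning position for the opponent. Fill in the labels:
Every edge goes from a vertex to one that appears earlier in the order F, E, A, D, C, B, G, so processing vertices in that order labels each vertex after all of its successors.
F: no outgoing edge → L
E: no outgoing edge → L
A: W (go to E, an L position)
D: W (go to E, an L position)
C: L (sole option A(W) is W)
B: W (go to C, an L position)
G: W (go to C, an L position)
Reading off the rows marked L gives the requested list; there are 3 such vertices.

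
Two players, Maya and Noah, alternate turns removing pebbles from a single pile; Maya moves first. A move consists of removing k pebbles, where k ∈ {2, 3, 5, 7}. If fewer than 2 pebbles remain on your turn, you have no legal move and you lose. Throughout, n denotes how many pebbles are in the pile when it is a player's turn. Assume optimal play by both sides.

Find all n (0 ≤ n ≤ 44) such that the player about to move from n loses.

Classify positions by backward induction: terminal positions (no move available) are L. From any other position, the mover wins iff some move reaches an L.
n=0: no move → L
n=1: no move → L
n=2: →0(L), so W
n=3: →1(L), so W
n=4: →1(L), so W
n=5: →0(L), so W
n=6: →1(L), so W
n=7: →0(L), so W
n=8: →1(L), so W
n=9: →7(W), 6(W), 4(W), 2(W) — all W, so L
n=10: →8(W), 7(W), 5(W), 3(W) — all W, so L
n=11: →9(L), so W
n=12: →10(L), so W
n=13: →10(L), so W
n=14: →9(L), so W
n=15: →10(L), so W
n=16: →9(L), so W
n=17: →10(L), so W
n=18: →16(W), 15(W), 13(W), 11(W) — all W, so L
n=19: →17(W), 16(W), 14(W), 12(W) — all W, so L
n=20: →18(L), so W
n=21: →19(L), so W
n=22: →19(L), so W
n=23: →18(L), so W
n=24: →19(L), so W
n=25: →18(L), so W
n=26: →19(L), so W
n=27: →25(W), 24(W), 22(W), 20(W) — all W, so L
n=28: →26(W), 25(W), 23(W), 21(W) — all W, so L
n=29: →27(L), so W
n=30: →28(L), so W
n=31: →28(L), so W
n=32: →27(L), so W
n=33: →28(L), so W
n=34: →27(L), so W
n=35: →28(L), so W
n=36: →34(W), 33(W), 31(W), 29(W) — all W, so L
n=37: →35(W), 34(W), 32(W), 30(W) — all W, so L
n=38: →36(L), so W
n=39: →37(L), so W
n=40: →37(L), so W
n=41: →36(L), so W
n=42: →37(L), so W
n=43: →36(L), so W
n=44: →37(L), so W
Reading off the rows marked L gives the requested list; there are 10 such values of n.

0, 1, 9, 10, 18, 19, 27, 28, 36, 37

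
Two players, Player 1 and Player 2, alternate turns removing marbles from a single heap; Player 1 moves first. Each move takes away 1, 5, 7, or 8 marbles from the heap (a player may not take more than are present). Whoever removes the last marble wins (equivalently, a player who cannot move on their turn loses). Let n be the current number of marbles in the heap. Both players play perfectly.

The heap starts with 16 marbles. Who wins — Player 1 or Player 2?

Player 1 wins.

Positions with no move are L. A position that does have a move is losing for the player to move precisely when every available move leads to a winning position for the opponent. Fill in the labels:
n=0: no move → L
n=1: can move to 0, which is L ⇒ W
n=2: the only move is to 1(W), a W ⇒ L
n=3: can move to 2, which is L ⇒ W
n=4: the only move is to 3(W), a W ⇒ L
n=5: can move to 4, which is L ⇒ W
n=6: moves to 5(W), 1(W); every one is W ⇒ L
n=7: can move to 6, which is L ⇒ W
n=8: can move to 0, which is L ⇒ W
n=9: can move to 4, which is L ⇒ W
n=10: can move to 2, which is L ⇒ W
n=11: can move to 6, which is L ⇒ W
n=12: can move to 4, which is L ⇒ W
n=13: can move to 6, which is L ⇒ W
n=14: can move to 6, which is L ⇒ W
n=15: moves to 14(W), 10(W), 8(W), 7(W); every one is W ⇒ L
n=16: can move to 15, which is L ⇒ W
From 16 Player 1 can remove 1, leaving 15, reaching an L position.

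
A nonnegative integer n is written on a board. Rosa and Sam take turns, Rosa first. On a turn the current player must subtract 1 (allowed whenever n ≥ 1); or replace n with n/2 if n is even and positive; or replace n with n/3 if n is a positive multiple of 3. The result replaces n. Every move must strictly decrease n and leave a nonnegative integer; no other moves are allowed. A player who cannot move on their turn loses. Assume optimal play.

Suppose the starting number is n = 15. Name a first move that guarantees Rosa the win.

Move to 5.

Build the W/L table. Terminal = L. A non-terminal position is W if it has a move to some L; otherwise it is L.
n=0: no move → L
n=1: can move to 0, which is L ⇒ W
n=2: the only move is to 1(W), a W ⇒ L
n=3: can move to 2, which is L ⇒ W
n=4: can move to 2, which is L ⇒ W
n=5: the only move is to 4(W), a W ⇒ L
n=6: can move to 2, which is L ⇒ W
n=7: the only move is to 6(W), a W ⇒ L
n=8: can move to 7, which is L ⇒ W
n=9: moves to 3(W), 8(W); every one is W ⇒ L
n=10: can move to 5, which is L ⇒ W
n=11: the only move is to 10(W), a W ⇒ L
n=12: can move to 11, which is L ⇒ W
n=13: the only move is to 12(W), a W ⇒ L
n=14: can move to 7, which is L ⇒ W
n=15: can move to 5, which is L ⇒ W
From 15, the L positions reachable in one move are: 5.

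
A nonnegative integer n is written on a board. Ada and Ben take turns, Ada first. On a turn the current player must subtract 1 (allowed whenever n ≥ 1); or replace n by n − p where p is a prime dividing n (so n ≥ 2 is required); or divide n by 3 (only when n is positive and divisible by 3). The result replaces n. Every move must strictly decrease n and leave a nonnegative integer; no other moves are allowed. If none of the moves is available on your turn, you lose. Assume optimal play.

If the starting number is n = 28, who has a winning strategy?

Ada wins.

Build the W/L table. Terminal = L. A non-terminal position is W if it has a move to some L; otherwise it is L.
n=0: no move → L
n=1: can move to 0, which is L ⇒ W
n=2: can move to 0, which is L ⇒ W
n=3: can move to 0, which is L ⇒ W
n=4: moves to 2(W), 3(W); every one is W ⇒ L
n=5: can move to 0, which is L ⇒ W
n=6: can move to 4, which is L ⇒ W
n=7: can move to 0, which is L ⇒ W
n=8: moves to 6(W), 7(W); every one is W ⇒ L
n=9: can move to 8, which is L ⇒ W
n=10: can move to 8, which is L ⇒ W
n=11: can move to 0, which is L ⇒ W
n=12: can move to 4, which is L ⇒ W
n=13: can move to 0, which is L ⇒ W
n=14: moves to 7(W), 12(W), 13(W); every one is W ⇒ L
n=15: can move to 14, which is L ⇒ W
n=16: can move to 14, which is L ⇒ W
n=17: can move to 0, which is L ⇒ W
n=18: moves to 6(W), 15(W), 16(W), 17(W); every one is W ⇒ L
n=19: can move to 0, which is L ⇒ W
n=20: can move to 18, which is L ⇒ W
n=21: can move to 14, which is L ⇒ W
n=22: moves to 11(W), 20(W), 21(W); every one is W ⇒ L
n=23: can move to 0, which is L ⇒ W
n=24: can move to 8, which is L ⇒ W
n=25: moves to 20(W), 24(W); every one is W ⇒ L
n=26: can move to 25, which is L ⇒ W
n=27: moves to 9(W), 24(W), 26(W); every one is W ⇒ L
n=28: can move to 27, which is L ⇒ W
The starting position 28 is W: Ada should move to 27, handing over an L position.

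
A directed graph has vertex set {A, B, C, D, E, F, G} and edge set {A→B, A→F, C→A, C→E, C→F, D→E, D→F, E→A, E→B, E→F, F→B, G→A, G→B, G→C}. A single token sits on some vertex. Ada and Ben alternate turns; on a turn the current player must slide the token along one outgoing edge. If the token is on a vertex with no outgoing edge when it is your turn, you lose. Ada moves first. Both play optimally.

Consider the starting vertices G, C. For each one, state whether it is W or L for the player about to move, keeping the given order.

G: W, C: L

Work bottom-up. With no move the player to move loses. Otherwise the position is W if at least one move leads to an L position for the opponent, and L if every move leads to a W.
Every edge goes from a vertex to one that appears earlier in the order B, F, A, E, C, G, D, so processing vertices in that order labels each vertex after all of its successors.
B: no outgoing edge → L
F: →B(L), so W
A: →B(L), so W
E: →B(L), so W
C: →E(W), A(W), F(W) — all W, so L
G: →C(L), so W
D: →E(W), F(W) — all W, so L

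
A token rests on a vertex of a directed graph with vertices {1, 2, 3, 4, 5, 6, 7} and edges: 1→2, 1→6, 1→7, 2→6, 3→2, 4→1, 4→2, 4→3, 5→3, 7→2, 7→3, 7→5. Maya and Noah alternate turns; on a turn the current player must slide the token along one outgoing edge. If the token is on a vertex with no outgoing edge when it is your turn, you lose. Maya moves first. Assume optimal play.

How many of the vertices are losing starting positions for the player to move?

2

Build the W/L table. Terminal = L. A non-terminal position is W if it has a move to some L; otherwise it is L.
Every edge goes from a vertex to one that appears earlier in the order 6, 2, 3, 5, 7, 1, 4, so processing vertices in that order labels each vertex after all of its successors.
6: no outgoing edge → L
2: →6(L), so W
3: →2(W) only, which is W, so L
5: →3(L), so W
7: →3(L), so W
1: →6(L), so W
4: →3(L), so W
The L vertices are 3, 6; that is 2 in all.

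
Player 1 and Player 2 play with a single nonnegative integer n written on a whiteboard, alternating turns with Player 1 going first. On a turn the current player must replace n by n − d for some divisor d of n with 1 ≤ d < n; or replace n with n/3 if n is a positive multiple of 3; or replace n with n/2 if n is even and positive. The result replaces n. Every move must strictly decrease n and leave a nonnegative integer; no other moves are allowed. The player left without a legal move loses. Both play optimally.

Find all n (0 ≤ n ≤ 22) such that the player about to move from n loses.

Compute win/loss labels from the base case upward. A position with no move is L. Any other position is W if it can reach an L in one move, else L.
n=0: no move → L
n=1: no move → L
n=2: →1(L), so W
n=3: →1(L), so W
n=4: →2(W), 3(W) — all W, so L
n=5: →4(L), so W
n=6: →4(L), so W
n=7: →6(W) only, which is W, so L
n=8: →4(L), so W
n=9: →3(W), 6(W), 8(W) — all W, so L
n=10: →9(L), so W
n=11: →10(W) only, which is W, so L
n=12: →4(L), so W
n=13: →12(W) only, which is W, so L
n=14: →7(L), so W
n=15: →5(W), 10(W), 12(W), 14(W) — all W, so L
n=16: →15(L), so W
n=17: →16(W) only, which is W, so L
n=18: →9(L), so W
n=19: →18(W) only, which is W, so L
n=20: →15(L), so W
n=21: →7(L), so W
n=22: →11(L), so W
The losing starting values of n are exactly the entries labelled L in this table (10 of them).

0, 1, 4, 7, 9, 11, 13, 15, 17, 19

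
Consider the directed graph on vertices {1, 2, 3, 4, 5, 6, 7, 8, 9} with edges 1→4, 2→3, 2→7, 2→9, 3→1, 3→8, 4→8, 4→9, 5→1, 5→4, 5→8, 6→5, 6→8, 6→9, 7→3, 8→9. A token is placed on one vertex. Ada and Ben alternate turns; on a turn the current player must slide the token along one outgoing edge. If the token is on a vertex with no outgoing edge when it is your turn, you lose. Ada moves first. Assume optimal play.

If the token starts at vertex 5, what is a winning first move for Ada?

Use the standard recursion: the mover loses at a terminal position; elsewhere, the mover wins exactly when some move hands the opponent an L position.
Every edge goes from a vertex to one that appears earlier in the order 9, 8, 4, 1, 3, 5, 6, 7, 2, so processing vertices in that order labels each vertex after all of its successors.
9: no outgoing edge → L
8: reaches L-position 9 → W
4: reaches L-position 9 → W
1: only reaches 4(W), which is W → L
3: reaches L-position 1 → W
5: reaches L-position 1 → W
6: reaches L-position 9 → W
7: only reaches 3(W), which is W → L
2: reaches L-position 7 → W
From 5, the L positions reachable in one move are: 1.

Move to 1.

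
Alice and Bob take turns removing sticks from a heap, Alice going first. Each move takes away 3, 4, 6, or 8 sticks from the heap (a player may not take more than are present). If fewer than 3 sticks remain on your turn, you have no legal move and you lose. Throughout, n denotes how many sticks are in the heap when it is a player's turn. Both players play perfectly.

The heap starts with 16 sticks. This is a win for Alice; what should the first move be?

Label each position W (a win for the player to move) or L (a loss). A position with no legal move is L; any other position is W exactly when some move reaches an L, and L when every move reaches a W.
n=0: no move → L
n=1: no move → L
n=2: no move → L
n=3: can move to 0, which is L ⇒ W
n=4: can move to 1, which is L ⇒ W
n=5: can move to 2, which is L ⇒ W
n=6: can move to 2, which is L ⇒ W
n=7: can move to 1, which is L ⇒ W
n=8: can move to 2, which is L ⇒ W
n=9: can move to 1, which is L ⇒ W
n=10: can move to 2, which is L ⇒ W
n=11: moves to 8(W), 7(W), 5(W), 3(W); every one is W ⇒ L
n=12: moves to 9(W), 8(W), 6(W), 4(W); every one is W ⇒ L
n=13: moves to 10(W), 9(W), 7(W), 5(W); every one is W ⇒ L
n=14: can move to 11, which is L ⇒ W
n=15: can move to 12, which is L ⇒ W
n=16: can move to 13, which is L ⇒ W
From 16, the L positions reachable in one move are: 13, 12. Any move reaching one of these is winning.

Remove 3, leaving 13.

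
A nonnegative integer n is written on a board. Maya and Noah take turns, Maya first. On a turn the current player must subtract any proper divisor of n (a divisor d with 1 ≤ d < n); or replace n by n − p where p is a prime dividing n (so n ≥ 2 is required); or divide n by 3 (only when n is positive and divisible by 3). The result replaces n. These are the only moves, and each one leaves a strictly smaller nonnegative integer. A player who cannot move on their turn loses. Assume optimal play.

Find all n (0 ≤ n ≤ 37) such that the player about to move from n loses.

Compute win/loss labels from the base case upward. A position with no move is L. Any other position is W if it can reach an L in one move, else L.
n=0: no move → L
n=1: no move → L
n=2: W (go to 0, an L position)
n=3: W (go to 0, an L position)
n=4: L (options 2(W), 3(W) are all W)
n=5: W (go to 0, an L position)
n=6: W (go to 4, an L position)
n=7: W (go to 0, an L position)
n=8: W (go to 4, an L position)
n=9: L (options 3(W), 6(W), 8(W) are all W)
n=10: W (go to 9, an L position)
n=11: W (go to 0, an L position)
n=12: W (go to 4, an L position)
n=13: W (go to 0, an L position)
n=14: L (options 7(W), 12(W), 13(W) are all W)
n=15: W (go to 14, an L position)
n=16: W (go to 14, an L position)
n=17: W (go to 0, an L position)
n=18: W (go to 9, an L position)
n=19: W (go to 0, an L position)
n=20: L (options 10(W), 15(W), 16(W), 18(W), 19(W) are all W)
n=21: W (go to 14, an L position)
n=22: W (go to 20, an L position)
n=23: W (go to 0, an L position)
n=24: W (go to 20, an L position)
n=25: W (go to 20, an L position)
n=26: L (options 13(W), 24(W), 25(W) are all W)
n=27: W (go to 9, an L position)
n=28: W (go to 14, an L position)
n=29: W (go to 0, an L position)
n=30: W (go to 20, an L position)
n=31: W (go to 0, an L position)
n=32: L (options 16(W), 24(W), 28(W), 30(W), 31(W) are all W)
n=33: W (go to 32, an L position)
n=34: W (go to 32, an L position)
n=35: L (options 28(W), 30(W), 34(W) are all W)
n=36: W (go to 32, an L position)
n=37: W (go to 0, an L position)
The losing starting values of n are exactly the entries labelled L in this table (9 of them).

0, 1, 4, 9, 14, 20, 26, 32, 35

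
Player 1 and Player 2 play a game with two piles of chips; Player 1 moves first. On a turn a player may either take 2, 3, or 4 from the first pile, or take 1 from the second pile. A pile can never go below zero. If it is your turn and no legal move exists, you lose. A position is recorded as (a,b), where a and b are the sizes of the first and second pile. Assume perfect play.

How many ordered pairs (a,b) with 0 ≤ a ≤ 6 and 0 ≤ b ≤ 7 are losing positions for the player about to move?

Positions with no move are L. A position that does have a move is losing for the player to move precisely when every available move leads to a winning position for the opponent. Fill in the labels:
Every move lowers a or b (never raises either), so fill the grid row by row in increasing a, and left to right within a row: each cell's successors are then already labelled.
      b=0  b=1  b=2  b=3  b=4  b=5  b=6  b=7
a=0:    L    W    L    W    L    W    L    W
a=1:    L    W    L    W    L    W    L    W
a=2:    W    L    W    L    W    L    W    L
a=3:    W    L    W    L    W    L    W    L
a=4:    W    W    W    W    W    W    W    W
a=5:    W    W    W    W    W    W    W    W
a=6:    L    W    L    W    L    W    L    W
Cells with no legal move (terminal, hence L): (0,0), (1,0).
The remaining L cells, each justified by listing all of its moves:
(0,2): the only move is to (0,1)(W), a W ⇒ L
(0,4): the only move is to (0,3)(W), a W ⇒ L
(0,6): the only move is to (0,5)(W), a W ⇒ L
(1,2): the only move is to (1,1)(W), a W ⇒ L
(1,4): the only move is to (1,3)(W), a W ⇒ L
(1,6): the only move is to (1,5)(W), a W ⇒ L
(2,1): moves to (0,1)(W), (2,0)(W); every one is W ⇒ L
(2,3): moves to (0,3)(W), (2,2)(W); every one is W ⇒ L
(2,5): moves to (0,5)(W), (2,4)(W); every one is W ⇒ L
(2,7): moves to (0,7)(W), (2,6)(W); every one is W ⇒ L
(3,1): moves to (1,1)(W), (0,1)(W), (3,0)(W); every one is W ⇒ L
(3,3): moves to (1,3)(W), (0,3)(W), (3,2)(W); every one is W ⇒ L
(3,5): moves to (1,5)(W), (0,5)(W), (3,4)(W); every one is W ⇒ L
(3,7): moves to (1,7)(W), (0,7)(W), (3,6)(W); every one is W ⇒ L
(6,0): moves to (4,0)(W), (3,0)(W), (2,0)(W); every one is W ⇒ L
(6,2): moves to (4,2)(W), (3,2)(W), (2,2)(W), (6,1)(W); every one is W ⇒ L
(6,4): moves to (4,4)(W), (3,4)(W), (2,4)(W), (6,3)(W); every one is W ⇒ L
(6,6): moves to (4,6)(W), (3,6)(W), (2,6)(W), (6,5)(W); every one is W ⇒ L
Every other cell has at least one move into one of the L cells above, so it is W.
L cells per row: a=0: 4, a=1: 4, a=2: 4, a=3: 4, a=4: 0, a=5: 0, a=6: 4; total 20.

20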